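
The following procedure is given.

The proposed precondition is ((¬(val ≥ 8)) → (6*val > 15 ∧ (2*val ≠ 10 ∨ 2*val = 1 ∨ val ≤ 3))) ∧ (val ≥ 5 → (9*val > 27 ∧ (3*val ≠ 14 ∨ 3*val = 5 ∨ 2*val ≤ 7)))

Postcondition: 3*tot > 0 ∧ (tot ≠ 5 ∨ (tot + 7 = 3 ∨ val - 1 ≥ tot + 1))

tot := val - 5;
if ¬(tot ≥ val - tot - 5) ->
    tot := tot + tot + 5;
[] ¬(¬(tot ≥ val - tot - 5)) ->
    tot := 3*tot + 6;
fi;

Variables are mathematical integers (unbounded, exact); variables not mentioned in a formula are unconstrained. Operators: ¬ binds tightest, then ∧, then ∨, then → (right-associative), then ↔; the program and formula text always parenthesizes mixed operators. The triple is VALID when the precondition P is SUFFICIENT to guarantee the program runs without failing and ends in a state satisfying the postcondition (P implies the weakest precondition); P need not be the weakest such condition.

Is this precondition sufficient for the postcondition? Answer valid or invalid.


Working backward. After the program, the postcondition 3*tot > 0 ∧ (tot ≠ 5 ∨ (tot + 7 = 3 ∨ val - 1 ≥ tot + 1)) must hold; in canonical form it is 3*tot > 0 ∧ (tot ≠ 5 ∨ tot = -4 ∨ val ≥ tot + 2).
Then branch requires 6*tot > -15 ∧ (2*tot ≠ 0 ∨ 2*tot = -9 ∨ val ≥ 2*tot + 7); else branch requires 9*tot > -18 ∧ (3*tot ≠ -1 ∨ 3*tot = -10 ∨ val ≥ 3*tot + 8).
Before the if: ((¬(2*tot ≥ val - 5)) → (6*tot > -15 ∧ (2*tot ≠ 0 ∨ 2*tot = -9 ∨ val ≥ 2*tot + 7))) ∧ (2*tot ≥ val - 5 → (9*tot > -18 ∧ (3*tot ≠ -1 ∨ 3*tot = -10 ∨ val ≥ 3*tot + 8)))
Before tot := val - 5: ((¬(val ≥ 5)) → (6*val > 15 ∧ (2*val ≠ 10 ∨ 2*val = 1 ∨ val ≤ 3))) ∧ (val ≥ 5 → (9*val > 27 ∧ (3*val ≠ 14 ∨ 3*val = 5 ∨ 2*val ≤ 7)))
The weakest precondition is ((¬(val ≥ 5)) → (6*val > 15 ∧ (2*val ≠ 10 ∨ 2*val = 1 ∨ val ≤ 3))) ∧ (val ≥ 5 → (9*val > 27 ∧ (3*val ≠ 14 ∨ 3*val = 5 ∨ 2*val ≤ 7))).
Check whether ((¬(val ≥ 8)) → (6*val > 15 ∧ (2*val ≠ 10 ∨ 2*val = 1 ∨ val ≤ 3))) ∧ (val ≥ 5 → (9*val > 27 ∧ (3*val ≠ 14 ∨ 3*val = 5 ∨ 2*val ≤ 7))) implies it.
Every state satisfying the precondition satisfies the weakest precondition: the implication holds.
Answer: valid


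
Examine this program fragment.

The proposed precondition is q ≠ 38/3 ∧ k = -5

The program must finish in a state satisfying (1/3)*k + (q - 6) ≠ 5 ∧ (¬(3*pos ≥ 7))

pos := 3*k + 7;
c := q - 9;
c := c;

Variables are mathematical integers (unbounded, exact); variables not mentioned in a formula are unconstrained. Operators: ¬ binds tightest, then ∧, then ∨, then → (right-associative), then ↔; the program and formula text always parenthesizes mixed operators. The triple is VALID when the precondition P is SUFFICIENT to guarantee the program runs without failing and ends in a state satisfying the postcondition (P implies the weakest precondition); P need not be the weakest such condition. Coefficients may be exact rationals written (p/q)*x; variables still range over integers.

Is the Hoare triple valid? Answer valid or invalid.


Working backward. After the program, the postcondition (1/3)*k + (q - 6) ≠ 5 ∧ (¬(3*pos ≥ 7)) must hold; in canonical form it is (1/3)*k + q ≠ 11 ∧ (¬(3*pos ≥ 7)).
Before c := c: (1/3)*k + q ≠ 11 ∧ (¬(3*pos ≥ 7))
Before c := q - 9: (1/3)*k + q ≠ 11 ∧ (¬(3*pos ≥ 7))
Before pos := 3*k + 7: (1/3)*k + q ≠ 11 ∧ (¬(9*k ≥ -14))
The weakest precondition is (1/3)*k + q ≠ 11 ∧ (¬(9*k ≥ -14)).
Check whether q ≠ 38/3 ∧ k = -5 implies it.
Every state satisfying the precondition satisfies the weakest precondition: the implication holds.
Answer: valid


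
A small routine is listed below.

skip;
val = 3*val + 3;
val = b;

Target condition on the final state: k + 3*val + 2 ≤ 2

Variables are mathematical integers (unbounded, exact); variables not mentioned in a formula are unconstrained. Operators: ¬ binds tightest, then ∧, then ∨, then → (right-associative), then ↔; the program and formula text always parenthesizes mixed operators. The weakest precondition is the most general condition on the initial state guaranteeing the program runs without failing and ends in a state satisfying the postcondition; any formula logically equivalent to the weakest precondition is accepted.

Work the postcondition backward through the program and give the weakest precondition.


Working backward. After the program, the postcondition k + 3*val + 2 ≤ 2 must hold; in canonical form it is k + 3*val ≤ 0.
Before val := b: 3*b + k ≤ 0
Before val := 3*val + 3: 3*b + k ≤ 0
Before skip: 3*b + k ≤ 0
Answer: WP = 3*b + k ≤ 0


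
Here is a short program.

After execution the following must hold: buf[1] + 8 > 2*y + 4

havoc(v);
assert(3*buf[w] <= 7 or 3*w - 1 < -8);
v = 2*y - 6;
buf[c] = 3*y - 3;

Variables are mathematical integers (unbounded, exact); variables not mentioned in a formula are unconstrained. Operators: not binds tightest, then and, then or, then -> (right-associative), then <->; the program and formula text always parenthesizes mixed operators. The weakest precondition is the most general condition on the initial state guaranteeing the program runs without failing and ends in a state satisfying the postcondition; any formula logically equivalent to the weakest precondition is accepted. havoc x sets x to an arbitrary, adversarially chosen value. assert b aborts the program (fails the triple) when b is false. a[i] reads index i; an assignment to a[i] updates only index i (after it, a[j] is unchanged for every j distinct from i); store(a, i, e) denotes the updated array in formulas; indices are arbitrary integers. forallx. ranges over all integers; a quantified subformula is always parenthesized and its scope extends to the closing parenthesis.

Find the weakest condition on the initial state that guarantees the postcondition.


Working backward. After the program, the postcondition buf[1] + 8 > 2*y + 4 must hold; in canonical form it is buf[1] > 2*y - 4.
Before buf[c] := 3*y - 3: store(buf, c, 3*y - 3)[1] > 2*y - 4
Before v := 2*y - 6: store(buf, c, 3*y - 3)[1] > 2*y - 4
Before assert 3*buf[w] <= 7 or 3*w - 1 < -8: (3*buf[w] <= 7 or 3*w < -7) and store(buf, c, 3*y - 3)[1] > 2*y - 4
Before havoc v: (3*buf[w] <= 7 or 3*w < -7) and store(buf, c, 3*y - 3)[1] > 2*y - 4
Answer: WP = (3*buf[w] <= 7 or 3*w < -7) and store(buf, c, 3*y - 3)[1] > 2*y - 4


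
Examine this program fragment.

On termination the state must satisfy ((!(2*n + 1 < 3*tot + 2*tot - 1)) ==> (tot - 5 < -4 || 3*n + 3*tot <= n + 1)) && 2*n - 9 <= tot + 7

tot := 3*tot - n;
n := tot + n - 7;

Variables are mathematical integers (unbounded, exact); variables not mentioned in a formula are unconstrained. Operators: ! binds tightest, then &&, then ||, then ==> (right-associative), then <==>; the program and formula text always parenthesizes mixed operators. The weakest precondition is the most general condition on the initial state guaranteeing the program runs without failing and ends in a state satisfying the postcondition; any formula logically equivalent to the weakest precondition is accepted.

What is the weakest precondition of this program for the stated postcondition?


Working backward. After the program, the postcondition ((!(2*n + 1 < 3*tot + 2*tot - 1)) ==> (tot - 5 < -4 || 3*n + 3*tot <= n + 1)) && 2*n - 9 <= tot + 7 must hold; in canonical form it is ((!(2*n < 5*tot - 2)) ==> (tot < 1 || 2*n + 3*tot <= 1)) && 2*n <= tot + 16.
Before n := tot + n - 7: ((!(2*n < 3*tot + 12)) ==> (tot < 1 || 2*n + 5*tot <= 15)) && 2*n + tot <= 30
Before tot := 3*tot - n: ((!(5*n < 9*tot + 12)) ==> (3*tot < n + 1 || 15*tot <= 3*n + 15)) && n + 3*tot <= 30
Answer: WP = ((!(5*n < 9*tot + 12)) ==> (3*tot < n + 1 || 15*tot <= 3*n + 15)) && n + 3*tot <= 30


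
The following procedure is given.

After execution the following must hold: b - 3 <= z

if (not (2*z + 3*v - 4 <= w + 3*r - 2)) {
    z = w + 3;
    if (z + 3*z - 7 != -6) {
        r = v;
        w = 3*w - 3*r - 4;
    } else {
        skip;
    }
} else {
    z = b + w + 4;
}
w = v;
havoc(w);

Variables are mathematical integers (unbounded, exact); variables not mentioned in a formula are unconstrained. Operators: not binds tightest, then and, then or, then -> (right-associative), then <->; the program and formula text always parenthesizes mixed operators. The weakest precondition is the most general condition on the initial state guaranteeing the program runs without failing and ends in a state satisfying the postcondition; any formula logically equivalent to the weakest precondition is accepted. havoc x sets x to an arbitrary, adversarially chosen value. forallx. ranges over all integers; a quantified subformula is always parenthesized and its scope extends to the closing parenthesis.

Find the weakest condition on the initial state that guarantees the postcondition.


Working backward. After the program, the postcondition b - 3 <= z must hold; in canonical form it is b <= z + 3.
Before havoc w: b <= z + 3
Before w := v: b <= z + 3
Then branch requires (4*w != -11 -> b <= w + 6) and ((not (4*w != -11)) -> b <= w + 6); else branch requires w >= -7.
Before the if: ((not (3*v + 2*z <= 3*r + w + 2)) -> ((4*w != -11 -> b <= w + 6) and ((not (4*w != -11)) -> b <= w + 6))) and (3*v + 2*z <= 3*r + w + 2 -> w >= -7)
Answer: WP = ((not (3*v + 2*z <= 3*r + w + 2)) -> ((4*w != -11 -> b <= w + 6) and ((not (4*w != -11)) -> b <= w + 6))) and (3*v + 2*z <= 3*r + w + 2 -> w >= -7)


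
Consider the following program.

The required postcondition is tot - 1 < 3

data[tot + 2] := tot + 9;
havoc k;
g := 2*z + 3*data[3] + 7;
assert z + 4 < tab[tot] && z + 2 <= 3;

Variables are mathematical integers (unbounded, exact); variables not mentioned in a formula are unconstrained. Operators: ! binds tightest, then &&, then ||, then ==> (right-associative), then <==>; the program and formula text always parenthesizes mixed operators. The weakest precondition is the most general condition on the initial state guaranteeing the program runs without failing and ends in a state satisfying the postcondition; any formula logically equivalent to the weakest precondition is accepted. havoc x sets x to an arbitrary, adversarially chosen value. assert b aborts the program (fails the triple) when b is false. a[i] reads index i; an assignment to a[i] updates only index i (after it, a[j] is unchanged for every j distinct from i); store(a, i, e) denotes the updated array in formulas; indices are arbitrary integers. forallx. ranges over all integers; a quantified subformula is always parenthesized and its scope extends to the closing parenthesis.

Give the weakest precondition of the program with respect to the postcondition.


Working backward. After the program, the postcondition tot - 1 < 3 must hold; in canonical form it is tot < 4.
Before assert z + 4 < tab[tot] && z + 2 <= 3: z < tab[tot] - 4 && z <= 1 && tot < 4
Before g := 2*z + 3*data[3] + 7: z < tab[tot] - 4 && z <= 1 && tot < 4
Before havoc k: z < tab[tot] - 4 && z <= 1 && tot < 4
Before data[tot + 2] := tot + 9: z < tab[tot] - 4 && z <= 1 && tot < 4
Answer: WP = z < tab[tot] - 4 && z <= 1 && tot < 4


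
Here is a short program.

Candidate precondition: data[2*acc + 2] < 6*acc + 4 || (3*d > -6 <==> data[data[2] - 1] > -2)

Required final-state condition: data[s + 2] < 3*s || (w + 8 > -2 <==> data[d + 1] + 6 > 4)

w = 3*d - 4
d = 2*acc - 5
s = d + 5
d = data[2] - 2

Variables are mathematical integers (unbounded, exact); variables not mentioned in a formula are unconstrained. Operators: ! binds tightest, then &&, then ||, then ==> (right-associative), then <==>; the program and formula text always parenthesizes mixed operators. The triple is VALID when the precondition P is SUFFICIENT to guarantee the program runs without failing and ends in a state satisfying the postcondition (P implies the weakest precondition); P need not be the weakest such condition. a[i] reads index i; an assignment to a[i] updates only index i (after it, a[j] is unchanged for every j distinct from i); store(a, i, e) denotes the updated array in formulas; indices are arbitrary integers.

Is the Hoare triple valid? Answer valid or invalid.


Working backward. After the program, the postcondition data[s + 2] < 3*s || (w + 8 > -2 <==> data[d + 1] + 6 > 4) must hold; in canonical form it is data[s + 2] < 3*s || (w > -10 <==> data[d + 1] > -2).
Before d := data[2] - 2: data[s + 2] < 3*s || (w > -10 <==> data[data[2] - 1] > -2)
Before s := d + 5: data[d + 7] < 3*d + 15 || (w > -10 <==> data[data[2] - 1] > -2)
Before d := 2*acc - 5: data[2*acc + 2] < 6*acc || (w > -10 <==> data[data[2] - 1] > -2)
Before w := 3*d - 4: data[2*acc + 2] < 6*acc || (3*d > -6 <==> data[data[2] - 1] > -2)
The weakest precondition is data[2*acc + 2] < 6*acc || (3*d > -6 <==> data[data[2] - 1] > -2).
Check whether data[2*acc + 2] < 6*acc + 4 || (3*d > -6 <==> data[data[2] - 1] > -2) implies it.
Countermodel: at the initial state acc = 0, d = -2, data = {[-1] = 0, [2] = 0, elsewhere 0}, the precondition holds but the weakest precondition fails.
Answer: invalid


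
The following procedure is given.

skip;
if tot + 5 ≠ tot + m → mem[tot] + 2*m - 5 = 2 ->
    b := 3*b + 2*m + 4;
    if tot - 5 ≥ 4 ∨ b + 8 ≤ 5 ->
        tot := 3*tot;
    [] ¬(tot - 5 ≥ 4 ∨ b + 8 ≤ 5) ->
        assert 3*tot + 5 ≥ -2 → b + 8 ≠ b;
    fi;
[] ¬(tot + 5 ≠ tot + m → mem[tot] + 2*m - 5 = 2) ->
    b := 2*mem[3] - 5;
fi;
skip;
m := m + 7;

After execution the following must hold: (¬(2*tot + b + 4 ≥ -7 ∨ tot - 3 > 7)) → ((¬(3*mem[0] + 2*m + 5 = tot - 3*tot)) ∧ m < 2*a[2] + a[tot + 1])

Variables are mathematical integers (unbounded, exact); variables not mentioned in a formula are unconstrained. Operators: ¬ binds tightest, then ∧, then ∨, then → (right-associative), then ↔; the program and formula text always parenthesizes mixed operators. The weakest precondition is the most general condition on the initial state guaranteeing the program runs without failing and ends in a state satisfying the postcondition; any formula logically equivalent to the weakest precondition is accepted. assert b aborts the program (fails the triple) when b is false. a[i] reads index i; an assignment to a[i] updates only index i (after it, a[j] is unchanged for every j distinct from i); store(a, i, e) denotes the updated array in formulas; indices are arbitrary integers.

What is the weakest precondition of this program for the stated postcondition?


Working backward. After the program, the postcondition (¬(2*tot + b + 4 ≥ -7 ∨ tot - 3 > 7)) → ((¬(3*mem[0] + 2*m + 5 = tot - 3*tot)) ∧ m < 2*a[2] + a[tot + 1]) must hold; in canonical form it is (¬(b + 2*tot ≥ -11 ∨ tot > 10)) → ((¬(3*mem[0] + 2*m + 2*tot = -5)) ∧ m < a[tot + 1] + 2*a[2]).
Before m := m + 7: (¬(b + 2*tot ≥ -11 ∨ tot > 10)) → ((¬(3*mem[0] + 2*m + 2*tot = -19)) ∧ m < a[tot + 1] + 2*a[2] - 7)
Before skip: (¬(b + 2*tot ≥ -11 ∨ tot > 10)) → ((¬(3*mem[0] + 2*m + 2*tot = -19)) ∧ m < a[tot + 1] + 2*a[2] - 7)
Then branch requires ((tot ≥ 9 ∨ 3*b + 2*m ≤ -7) → ((¬(3*b + 2*m + 6*tot ≥ -15 ∨ 3*tot > 10)) → ((¬(3*mem[0] + 2*m + 6*tot = -19)) ∧ m < a[3*tot + 1] + 2*a[2] - 7))) ∧ ((¬(tot ≥ 9 ∨ 3*b + 2*m ≤ -7)) → ((¬(3*b + 2*m + 2*tot ≥ -15 ∨ tot > 10)) → ((¬(3*mem[0] + 2*m + 2*tot = -19)) ∧ m < a[tot + 1] + 2*a[2] - 7))); else branch requires (¬(2*mem[3] + 2*tot ≥ -6 ∨ tot > 10)) → ((¬(3*mem[0] + 2*m + 2*tot = -19)) ∧ m < a[tot + 1] + 2*a[2] - 7).
Before the if: ((m ≠ 5 → mem[tot] + 2*m = 7) → (((tot ≥ 9 ∨ 3*b + 2*m ≤ -7) → ((¬(3*b + 2*m + 6*tot ≥ -15 ∨ 3*tot > 10)) → ((¬(3*mem[0] + 2*m + 6*tot = -19)) ∧ m < a[3*tot + 1] + 2*a[2] - 7))) ∧ ((¬(tot ≥ 9 ∨ 3*b + 2*m ≤ -7)) → ((¬(3*b + 2*m + 2*tot ≥ -15 ∨ tot > 10)) → ((¬(3*mem[0] + 2*m + 2*tot = -19)) ∧ m < a[tot + 1] + 2*a[2] - 7))))) ∧ ((¬(m ≠ 5 → mem[tot] + 2*m = 7)) → ((¬(2*mem[3] + 2*tot ≥ -6 ∨ tot > 10)) → ((¬(3*mem[0] + 2*m + 2*tot = -19)) ∧ m < a[tot + 1] + 2*a[2] - 7)))
Before skip: ((m ≠ 5 → mem[tot] + 2*m = 7) → (((tot ≥ 9 ∨ 3*b + 2*m ≤ -7) → ((¬(3*b + 2*m + 6*tot ≥ -15 ∨ 3*tot > 10)) → ((¬(3*mem[0] + 2*m + 6*tot = -19)) ∧ m < a[3*tot + 1] + 2*a[2] - 7))) ∧ ((¬(tot ≥ 9 ∨ 3*b + 2*m ≤ -7)) → ((¬(3*b + 2*m + 2*tot ≥ -15 ∨ tot > 10)) → ((¬(3*mem[0] + 2*m + 2*tot = -19)) ∧ m < a[tot + 1] + 2*a[2] - 7))))) ∧ ((¬(m ≠ 5 → mem[tot] + 2*m = 7)) → ((¬(2*mem[3] + 2*tot ≥ -6 ∨ tot > 10)) → ((¬(3*mem[0] + 2*m + 2*tot = -19)) ∧ m < a[tot + 1] + 2*a[2] - 7)))
Answer: WP = ((m ≠ 5 → mem[tot] + 2*m = 7) → (((tot ≥ 9 ∨ 3*b + 2*m ≤ -7) → ((¬(3*b + 2*m + 6*tot ≥ -15 ∨ 3*tot > 10)) → ((¬(3*mem[0] + 2*m + 6*tot = -19)) ∧ m < a[3*tot + 1] + 2*a[2] - 7))) ∧ ((¬(tot ≥ 9 ∨ 3*b + 2*m ≤ -7)) → ((¬(3*b + 2*m + 2*tot ≥ -15 ∨ tot > 10)) → ((¬(3*mem[0] + 2*m + 2*tot = -19)) ∧ m < a[tot + 1] + 2*a[2] - 7))))) ∧ ((¬(m ≠ 5 → mem[tot] + 2*m = 7)) → ((¬(2*mem[3] + 2*tot ≥ -6 ∨ tot > 10)) → ((¬(3*mem[0] + 2*m + 2*tot = -19)) ∧ m < a[tot + 1] + 2*a[2] - 7)))


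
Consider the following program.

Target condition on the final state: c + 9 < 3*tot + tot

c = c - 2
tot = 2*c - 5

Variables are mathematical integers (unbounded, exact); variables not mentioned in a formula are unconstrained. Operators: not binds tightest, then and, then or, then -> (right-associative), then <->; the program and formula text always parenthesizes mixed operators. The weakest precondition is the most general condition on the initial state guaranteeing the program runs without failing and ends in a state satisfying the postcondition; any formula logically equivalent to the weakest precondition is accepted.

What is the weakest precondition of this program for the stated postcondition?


Working backward. After the program, the postcondition c + 9 < 3*tot + tot must hold; in canonical form it is c < 4*tot - 9.
Before tot := 2*c - 5: 7*c > 29
Before c := c - 2: 7*c > 43
Answer: WP = 7*c > 43


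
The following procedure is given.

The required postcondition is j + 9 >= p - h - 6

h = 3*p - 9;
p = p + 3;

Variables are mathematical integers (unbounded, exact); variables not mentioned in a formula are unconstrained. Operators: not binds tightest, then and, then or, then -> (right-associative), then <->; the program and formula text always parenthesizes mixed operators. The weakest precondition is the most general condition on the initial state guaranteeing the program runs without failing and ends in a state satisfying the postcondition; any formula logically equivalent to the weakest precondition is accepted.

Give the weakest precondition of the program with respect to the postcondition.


Working backward. After the program, the postcondition j + 9 >= p - h - 6 must hold; in canonical form it is h + j >= p - 15.
Before p := p + 3: h + j >= p - 12
Before h := 3*p - 9: j + 2*p >= -3
Answer: WP = j + 2*p >= -3


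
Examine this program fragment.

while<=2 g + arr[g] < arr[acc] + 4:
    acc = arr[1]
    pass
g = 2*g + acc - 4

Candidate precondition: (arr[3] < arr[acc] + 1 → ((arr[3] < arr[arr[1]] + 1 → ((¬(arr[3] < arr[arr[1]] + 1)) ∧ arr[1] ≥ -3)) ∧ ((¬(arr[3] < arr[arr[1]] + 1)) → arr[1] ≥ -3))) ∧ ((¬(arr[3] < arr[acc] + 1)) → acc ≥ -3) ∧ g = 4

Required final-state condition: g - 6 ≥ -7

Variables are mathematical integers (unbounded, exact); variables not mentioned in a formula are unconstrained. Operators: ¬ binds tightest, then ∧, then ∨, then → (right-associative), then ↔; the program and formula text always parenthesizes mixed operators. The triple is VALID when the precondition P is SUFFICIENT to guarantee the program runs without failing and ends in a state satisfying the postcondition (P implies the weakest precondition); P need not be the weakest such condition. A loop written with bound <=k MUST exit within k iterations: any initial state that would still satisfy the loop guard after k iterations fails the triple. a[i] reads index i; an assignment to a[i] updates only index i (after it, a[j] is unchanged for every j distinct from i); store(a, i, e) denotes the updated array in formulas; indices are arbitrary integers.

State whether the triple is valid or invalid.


Working backward. After the program, the postcondition g - 6 ≥ -7 must hold; in canonical form it is g ≥ -1.
Before g := 2*g + acc - 4: acc + 2*g ≥ 3
Before the loop (bound <=2), unroll the exhaustion recursion (WP_0 = exit-now case; WP_j = one more guarded iteration, up to j = 2):
  WP_0: (¬(arr[g] + g < arr[acc] + 4)) ∧ acc + 2*g ≥ 3
  WP_1: (arr[g] + g < arr[acc] + 4 → ((¬(arr[g] + g < arr[arr[1]] + 4)) ∧ arr[1] + 2*g ≥ 3)) ∧ ((¬(arr[g] + g < arr[acc] + 4)) → acc + 2*g ≥ 3)
  WP_2: (arr[g] + g < arr[acc] + 4 → ((arr[g] + g < arr[arr[1]] + 4 → ((¬(arr[g] + g < arr[arr[1]] + 4)) ∧ arr[1] + 2*g ≥ 3)) ∧ ((¬(arr[g] + g < arr[arr[1]] + 4)) → arr[1] + 2*g ≥ 3))) ∧ ((¬(arr[g] + g < arr[acc] + 4)) → acc + 2*g ≥ 3)
So before the loop: (arr[g] + g < arr[acc] + 4 → ((arr[g] + g < arr[arr[1]] + 4 → ((¬(arr[g] + g < arr[arr[1]] + 4)) ∧ arr[1] + 2*g ≥ 3)) ∧ ((¬(arr[g] + g < arr[arr[1]] + 4)) → arr[1] + 2*g ≥ 3))) ∧ ((¬(arr[g] + g < arr[acc] + 4)) → acc + 2*g ≥ 3)
The weakest precondition is (arr[g] + g < arr[acc] + 4 → ((arr[g] + g < arr[arr[1]] + 4 → ((¬(arr[g] + g < arr[arr[1]] + 4)) ∧ arr[1] + 2*g ≥ 3)) ∧ ((¬(arr[g] + g < arr[arr[1]] + 4)) → arr[1] + 2*g ≥ 3))) ∧ ((¬(arr[g] + g < arr[acc] + 4)) → acc + 2*g ≥ 3).
Check whether (arr[3] < arr[acc] + 1 → ((arr[3] < arr[arr[1]] + 1 → ((¬(arr[3] < arr[arr[1]] + 1)) ∧ arr[1] ≥ -3)) ∧ ((¬(arr[3] < arr[arr[1]] + 1)) → arr[1] ≥ -3))) ∧ ((¬(arr[3] < arr[acc] + 1)) → acc ≥ -3) ∧ g = 4 implies it.
Countermodel: at the initial state acc = 15521, arr = {[-6] = -6, [1] = -6, [3] = 7041, [4] = 7039, [15521] = 7040, elsewhere -6}, g = 4, the precondition holds but the weakest precondition fails.
Answer: invalid


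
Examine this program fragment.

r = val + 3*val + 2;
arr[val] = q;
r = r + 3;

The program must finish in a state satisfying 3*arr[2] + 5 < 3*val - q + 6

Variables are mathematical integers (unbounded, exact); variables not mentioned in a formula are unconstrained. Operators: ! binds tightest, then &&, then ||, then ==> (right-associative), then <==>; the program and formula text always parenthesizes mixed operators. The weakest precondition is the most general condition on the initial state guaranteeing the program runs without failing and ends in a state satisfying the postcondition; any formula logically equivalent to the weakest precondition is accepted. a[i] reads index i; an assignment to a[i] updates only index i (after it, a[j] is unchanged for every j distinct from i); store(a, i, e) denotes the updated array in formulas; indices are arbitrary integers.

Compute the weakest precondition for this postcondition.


Working backward. After the program, the postcondition 3*arr[2] + 5 < 3*val - q + 6 must hold; in canonical form it is 3*arr[2] + q < 3*val + 1.
Before r := r + 3: 3*arr[2] + q < 3*val + 1
Before arr[val] := q: 3*store(arr, val, q)[2] + q < 3*val + 1
Before r := val + 3*val + 2: 3*store(arr, val, q)[2] + q < 3*val + 1
Answer: WP = 3*store(arr, val, q)[2] + q < 3*val + 1


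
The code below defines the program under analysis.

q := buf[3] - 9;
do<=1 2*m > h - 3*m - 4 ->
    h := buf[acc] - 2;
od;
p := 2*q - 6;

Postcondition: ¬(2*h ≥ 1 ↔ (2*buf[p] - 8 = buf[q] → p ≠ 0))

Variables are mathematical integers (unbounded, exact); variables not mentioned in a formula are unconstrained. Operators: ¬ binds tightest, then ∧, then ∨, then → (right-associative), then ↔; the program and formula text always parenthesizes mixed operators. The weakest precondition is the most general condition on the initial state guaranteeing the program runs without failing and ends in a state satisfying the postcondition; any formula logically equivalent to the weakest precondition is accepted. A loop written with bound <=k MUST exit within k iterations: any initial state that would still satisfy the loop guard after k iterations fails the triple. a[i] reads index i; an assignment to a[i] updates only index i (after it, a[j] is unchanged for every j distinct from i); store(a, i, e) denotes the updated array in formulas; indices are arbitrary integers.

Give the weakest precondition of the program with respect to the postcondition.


Working backward. After the program, the postcondition ¬(2*h ≥ 1 ↔ (2*buf[p] - 8 = buf[q] → p ≠ 0)) must hold; in canonical form it is ¬(2*h ≥ 1 ↔ (2*buf[p] = buf[q] + 8 → p ≠ 0)).
Before p := 2*q - 6: ¬(2*h ≥ 1 ↔ (2*buf[2*q - 6] = buf[q] + 8 → 2*q ≠ 6))
Before the loop (bound <=1), unroll the exhaustion recursion (WP_0 = exit-now case; WP_j = one more guarded iteration, up to j = 1):
  WP_0: (¬(5*m > h - 4)) ∧ (¬(2*h ≥ 1 ↔ (2*buf[2*q - 6] = buf[q] + 8 → 2*q ≠ 6)))
  WP_1: (5*m > h - 4 → ((¬(5*m > buf[acc] - 6)) ∧ (¬(2*buf[acc] ≥ 5 ↔ (2*buf[2*q - 6] = buf[q] + 8 → 2*q ≠ 6))))) ∧ ((¬(5*m > h - 4)) → (¬(2*h ≥ 1 ↔ (2*buf[2*q - 6] = buf[q] + 8 → 2*q ≠ 6))))
So before the loop: (5*m > h - 4 → ((¬(5*m > buf[acc] - 6)) ∧ (¬(2*buf[acc] ≥ 5 ↔ (2*buf[2*q - 6] = buf[q] + 8 → 2*q ≠ 6))))) ∧ ((¬(5*m > h - 4)) → (¬(2*h ≥ 1 ↔ (2*buf[2*q - 6] = buf[q] + 8 → 2*q ≠ 6))))
Before q := buf[3] - 9: (5*m > h - 4 → ((¬(5*m > buf[acc] - 6)) ∧ (¬(2*buf[acc] ≥ 5 ↔ (2*buf[2*buf[3] - 24] = buf[buf[3] - 9] + 8 → 2*buf[3] ≠ 24))))) ∧ ((¬(5*m > h - 4)) → (¬(2*h ≥ 1 ↔ (2*buf[2*buf[3] - 24] = buf[buf[3] - 9] + 8 → 2*buf[3] ≠ 24))))
Answer: WP = (5*m > h - 4 → ((¬(5*m > buf[acc] - 6)) ∧ (¬(2*buf[acc] ≥ 5 ↔ (2*buf[2*buf[3] - 24] = buf[buf[3] - 9] + 8 → 2*buf[3] ≠ 24))))) ∧ ((¬(5*m > h - 4)) → (¬(2*h ≥ 1 ↔ (2*buf[2*buf[3] - 24] = buf[buf[3] - 9] + 8 → 2*buf[3] ≠ 24))))


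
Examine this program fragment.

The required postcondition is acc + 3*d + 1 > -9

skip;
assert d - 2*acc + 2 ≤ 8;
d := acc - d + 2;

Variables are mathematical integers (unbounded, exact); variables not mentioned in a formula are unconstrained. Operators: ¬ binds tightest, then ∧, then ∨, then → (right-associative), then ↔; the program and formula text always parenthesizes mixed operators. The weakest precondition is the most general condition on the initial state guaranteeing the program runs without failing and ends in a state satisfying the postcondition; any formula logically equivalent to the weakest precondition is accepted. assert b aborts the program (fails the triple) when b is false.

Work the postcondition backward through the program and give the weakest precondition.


Working backward. After the program, the postcondition acc + 3*d + 1 > -9 must hold; in canonical form it is acc + 3*d > -10.
Before d := acc - d + 2: 4*acc > 3*d - 16
Before assert d - 2*acc + 2 ≤ 8: d ≤ 2*acc + 6 ∧ 4*acc > 3*d - 16
Before skip: d ≤ 2*acc + 6 ∧ 4*acc > 3*d - 16
Answer: WP = d ≤ 2*acc + 6 ∧ 4*acc > 3*d - 16


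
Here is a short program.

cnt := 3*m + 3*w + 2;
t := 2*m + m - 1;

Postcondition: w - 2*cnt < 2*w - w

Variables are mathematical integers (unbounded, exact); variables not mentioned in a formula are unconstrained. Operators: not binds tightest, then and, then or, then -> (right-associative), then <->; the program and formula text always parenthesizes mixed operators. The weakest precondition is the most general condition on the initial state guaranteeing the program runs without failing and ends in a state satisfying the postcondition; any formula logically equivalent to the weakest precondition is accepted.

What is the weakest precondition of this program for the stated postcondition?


Working backward. After the program, the postcondition w - 2*cnt < 2*w - w must hold; in canonical form it is 2*cnt > 0.
Before t := 2*m + m - 1: 2*cnt > 0
Before cnt := 3*m + 3*w + 2: 6*m + 6*w > -4
Answer: WP = 6*m + 6*w > -4


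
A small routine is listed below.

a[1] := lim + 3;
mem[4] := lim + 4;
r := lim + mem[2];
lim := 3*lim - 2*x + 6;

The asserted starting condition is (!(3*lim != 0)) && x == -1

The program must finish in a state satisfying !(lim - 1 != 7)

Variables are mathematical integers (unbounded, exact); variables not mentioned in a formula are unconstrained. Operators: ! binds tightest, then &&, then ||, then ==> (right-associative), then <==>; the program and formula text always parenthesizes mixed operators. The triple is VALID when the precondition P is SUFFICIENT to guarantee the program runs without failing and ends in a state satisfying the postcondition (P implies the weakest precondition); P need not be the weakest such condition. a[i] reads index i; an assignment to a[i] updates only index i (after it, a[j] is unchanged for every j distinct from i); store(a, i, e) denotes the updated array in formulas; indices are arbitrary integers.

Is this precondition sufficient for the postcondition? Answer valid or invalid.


Working backward. After the program, the postcondition !(lim - 1 != 7) must hold; in canonical form it is !(lim != 8).
Before lim := 3*lim - 2*x + 6: !(3*lim != 2*x + 2)
Before r := lim + mem[2]: !(3*lim != 2*x + 2)
Before mem[4] := lim + 4: !(3*lim != 2*x + 2)
Before a[1] := lim + 3: !(3*lim != 2*x + 2)
The weakest precondition is !(3*lim != 2*x + 2).
Check whether (!(3*lim != 0)) && x == -1 implies it.
Every state satisfying the precondition satisfies the weakest precondition: the implication holds.
Answer: valid


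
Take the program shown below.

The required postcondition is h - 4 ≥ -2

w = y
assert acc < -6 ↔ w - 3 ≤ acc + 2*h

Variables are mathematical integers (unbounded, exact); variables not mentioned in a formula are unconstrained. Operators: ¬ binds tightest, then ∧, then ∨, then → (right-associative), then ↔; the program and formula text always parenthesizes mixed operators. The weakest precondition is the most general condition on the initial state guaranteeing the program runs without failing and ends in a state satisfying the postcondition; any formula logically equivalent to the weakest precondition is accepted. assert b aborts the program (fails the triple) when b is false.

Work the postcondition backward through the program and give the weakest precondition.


Working backward. After the program, the postcondition h - 4 ≥ -2 must hold; in canonical form it is h ≥ 2.
Before assert acc < -6 ↔ w - 3 ≤ acc + 2*h: (acc < -6 ↔ w ≤ acc + 2*h + 3) ∧ h ≥ 2
Before w := y: (acc < -6 ↔ y ≤ acc + 2*h + 3) ∧ h ≥ 2
Answer: WP = (acc < -6 ↔ y ≤ acc + 2*h + 3) ∧ h ≥ 2


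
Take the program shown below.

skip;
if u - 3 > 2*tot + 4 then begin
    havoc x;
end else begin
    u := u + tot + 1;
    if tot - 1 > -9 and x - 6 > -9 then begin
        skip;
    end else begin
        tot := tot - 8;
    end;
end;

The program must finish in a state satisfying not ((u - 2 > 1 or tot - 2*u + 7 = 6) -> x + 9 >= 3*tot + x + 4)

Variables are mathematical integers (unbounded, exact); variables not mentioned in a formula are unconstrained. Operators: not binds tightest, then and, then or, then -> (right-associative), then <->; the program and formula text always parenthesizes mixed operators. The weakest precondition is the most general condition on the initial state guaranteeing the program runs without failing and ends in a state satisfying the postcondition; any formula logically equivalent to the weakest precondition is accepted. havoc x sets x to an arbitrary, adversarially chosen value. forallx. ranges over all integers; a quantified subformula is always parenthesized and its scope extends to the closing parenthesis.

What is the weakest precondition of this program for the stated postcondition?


Working backward. After the program, the postcondition not ((u - 2 > 1 or tot - 2*u + 7 = 6) -> x + 9 >= 3*tot + x + 4) must hold; in canonical form it is not ((u > 3 or tot = 2*u - 1) -> 3*tot <= 5).
Then branch requires not ((u > 3 or tot = 2*u - 1) -> 3*tot <= 5); else branch requires ((tot > -8 and x > -3) -> (not ((tot + u > 2 or tot + 2*u = -1) -> 3*tot <= 5))) and ((not (tot > -8 and x > -3)) -> (not ((tot + u > 2 or tot + 2*u = -9) -> 3*tot <= 29))).
Before the if: (u > 2*tot + 7 -> (not ((u > 3 or tot = 2*u - 1) -> 3*tot <= 5))) and ((not (u > 2*tot + 7)) -> (((tot > -8 and x > -3) -> (not ((tot + u > 2 or tot + 2*u = -1) -> 3*tot <= 5))) and ((not (tot > -8 and x > -3)) -> (not ((tot + u > 2 or tot + 2*u = -9) -> 3*tot <= 29)))))
Before skip: (u > 2*tot + 7 -> (not ((u > 3 or tot = 2*u - 1) -> 3*tot <= 5))) and ((not (u > 2*tot + 7)) -> (((tot > -8 and x > -3) -> (not ((tot + u > 2 or tot + 2*u = -1) -> 3*tot <= 5))) and ((not (tot > -8 and x > -3)) -> (not ((tot + u > 2 or tot + 2*u = -9) -> 3*tot <= 29)))))
Answer: WP = (u > 2*tot + 7 -> (not ((u > 3 or tot = 2*u - 1) -> 3*tot <= 5))) and ((not (u > 2*tot + 7)) -> (((tot > -8 and x > -3) -> (not ((tot + u > 2 or tot + 2*u = -1) -> 3*tot <= 5))) and ((not (tot > -8 and x > -3)) -> (not ((tot + u > 2 or tot + 2*u = -9) -> 3*tot <= 29)))))


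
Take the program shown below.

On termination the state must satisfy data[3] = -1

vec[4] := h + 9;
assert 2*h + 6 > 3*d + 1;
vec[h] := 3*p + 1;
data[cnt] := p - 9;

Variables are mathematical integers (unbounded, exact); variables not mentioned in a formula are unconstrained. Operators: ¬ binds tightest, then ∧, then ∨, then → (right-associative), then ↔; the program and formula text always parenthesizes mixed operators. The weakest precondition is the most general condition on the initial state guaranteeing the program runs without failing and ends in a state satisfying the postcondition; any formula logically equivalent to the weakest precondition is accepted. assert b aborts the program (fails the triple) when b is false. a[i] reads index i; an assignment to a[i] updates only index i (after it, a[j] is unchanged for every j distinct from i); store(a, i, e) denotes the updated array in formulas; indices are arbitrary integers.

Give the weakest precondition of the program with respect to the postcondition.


Working backward. After the program, data[3] = -1 must hold.
Before data[cnt] := p - 9: store(data, cnt, p - 9)[3] = -1
Before vec[h] := 3*p + 1: store(data, cnt, p - 9)[3] = -1
Before assert 2*h + 6 > 3*d + 1: 2*h > 3*d - 5 ∧ store(data, cnt, p - 9)[3] = -1
Before vec[4] := h + 9: 2*h > 3*d - 5 ∧ store(data, cnt, p - 9)[3] = -1
Answer: WP = 2*h > 3*d - 5 ∧ store(data, cnt, p - 9)[3] = -1


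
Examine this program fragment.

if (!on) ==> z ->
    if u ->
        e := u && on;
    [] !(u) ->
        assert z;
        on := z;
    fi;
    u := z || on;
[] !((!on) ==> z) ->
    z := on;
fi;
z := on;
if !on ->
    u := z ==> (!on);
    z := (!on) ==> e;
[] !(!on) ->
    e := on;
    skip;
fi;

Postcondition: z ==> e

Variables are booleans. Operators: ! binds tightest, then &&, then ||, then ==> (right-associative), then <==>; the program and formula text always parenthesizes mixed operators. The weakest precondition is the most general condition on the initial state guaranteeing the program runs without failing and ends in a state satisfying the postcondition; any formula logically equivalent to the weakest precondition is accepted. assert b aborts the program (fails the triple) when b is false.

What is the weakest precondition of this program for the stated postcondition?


Working backward. After the program, z ==> e must hold.
Then branch requires ((!on) ==> e) ==> e; else branch requires z ==> on.
Before the if: ((!on) ==> (((!on) ==> e) ==> e)) && (on ==> (z ==> on))
Before z := on: (!on) ==> (((!on) ==> e) ==> e)
Then branch requires (u ==> ((!on) ==> (((!on) ==> (u && on)) ==> (u && on)))) && ((!u) ==> (z && ((!z) ==> (((!z) ==> e) ==> e)))); else branch requires (!on) ==> (((!on) ==> e) ==> e).
Before the if: (((!on) ==> z) ==> ((u ==> ((!on) ==> (((!on) ==> (u && on)) ==> (u && on)))) && ((!u) ==> (z && ((!z) ==> (((!z) ==> e) ==> e)))))) && ((!((!on) ==> z)) ==> ((!on) ==> (((!on) ==> e) ==> e)))
Answer: WP = (((!on) ==> z) ==> ((u ==> ((!on) ==> (((!on) ==> (u && on)) ==> (u && on)))) && ((!u) ==> (z && ((!z) ==> (((!z) ==> e) ==> e)))))) && ((!((!on) ==> z)) ==> ((!on) ==> (((!on) ==> e) ==> e)))


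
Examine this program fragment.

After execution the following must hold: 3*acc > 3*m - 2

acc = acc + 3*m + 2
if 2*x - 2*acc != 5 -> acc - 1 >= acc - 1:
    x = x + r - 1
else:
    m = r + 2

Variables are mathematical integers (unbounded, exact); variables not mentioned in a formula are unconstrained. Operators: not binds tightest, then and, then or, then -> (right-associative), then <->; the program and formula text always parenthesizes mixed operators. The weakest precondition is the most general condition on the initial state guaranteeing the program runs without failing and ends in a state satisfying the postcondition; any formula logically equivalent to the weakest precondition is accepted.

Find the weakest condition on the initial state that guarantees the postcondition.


Working backward. After the program, 3*acc > 3*m - 2 must hold.
Then branch requires 3*acc > 3*m - 2; else branch requires 3*acc > 3*r + 4.
Before the if: 3*acc > 3*m - 2
Before acc := acc + 3*m + 2: 3*acc + 6*m > -8
Answer: WP = 3*acc + 6*m > -8


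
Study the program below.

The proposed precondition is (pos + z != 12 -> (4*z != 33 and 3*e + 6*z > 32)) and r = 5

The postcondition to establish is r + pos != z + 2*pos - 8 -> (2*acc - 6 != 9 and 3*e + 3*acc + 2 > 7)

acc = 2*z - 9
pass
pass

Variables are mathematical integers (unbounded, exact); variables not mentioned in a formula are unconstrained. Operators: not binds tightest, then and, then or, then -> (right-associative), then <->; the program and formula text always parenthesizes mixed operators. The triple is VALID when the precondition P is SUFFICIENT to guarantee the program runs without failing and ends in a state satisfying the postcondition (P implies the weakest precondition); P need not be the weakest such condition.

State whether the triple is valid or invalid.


Working backward. After the program, the postcondition r + pos != z + 2*pos - 8 -> (2*acc - 6 != 9 and 3*e + 3*acc + 2 > 7) must hold; in canonical form it is r != pos + z - 8 -> (2*acc != 15 and 3*acc + 3*e > 5).
Before skip: r != pos + z - 8 -> (2*acc != 15 and 3*acc + 3*e > 5)
Before skip: r != pos + z - 8 -> (2*acc != 15 and 3*acc + 3*e > 5)
Before acc := 2*z - 9: r != pos + z - 8 -> (4*z != 33 and 3*e + 6*z > 32)
The weakest precondition is r != pos + z - 8 -> (4*z != 33 and 3*e + 6*z > 32).
Check whether (pos + z != 12 -> (4*z != 33 and 3*e + 6*z > 32)) and r = 5 implies it.
Countermodel: at the initial state e = 0, pos = 12, r = 5, z = 0, the precondition holds but the weakest precondition fails.
Answer: invalid


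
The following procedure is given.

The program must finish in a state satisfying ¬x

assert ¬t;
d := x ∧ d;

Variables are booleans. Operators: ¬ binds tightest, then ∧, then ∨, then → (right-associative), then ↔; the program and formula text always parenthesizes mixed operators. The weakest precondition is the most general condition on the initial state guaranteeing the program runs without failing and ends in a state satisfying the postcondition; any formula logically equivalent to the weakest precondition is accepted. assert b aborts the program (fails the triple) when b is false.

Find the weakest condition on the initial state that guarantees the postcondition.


Working backward. After the program, ¬x must hold.
Before d := x ∧ d: ¬x
Before assert ¬t: (¬t) ∧ (¬x)
Answer: WP = (¬t) ∧ (¬x)


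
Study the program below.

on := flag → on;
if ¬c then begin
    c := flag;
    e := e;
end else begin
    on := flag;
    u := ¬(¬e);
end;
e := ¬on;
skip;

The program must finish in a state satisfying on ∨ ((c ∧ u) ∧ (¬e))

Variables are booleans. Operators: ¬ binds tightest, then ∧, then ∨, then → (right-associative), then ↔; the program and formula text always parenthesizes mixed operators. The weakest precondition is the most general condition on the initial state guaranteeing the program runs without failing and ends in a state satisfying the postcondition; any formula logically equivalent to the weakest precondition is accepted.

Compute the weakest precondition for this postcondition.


Working backward. After the program, the postcondition on ∨ ((c ∧ u) ∧ (¬e)) must hold; in canonical form it is on ∨ (c ∧ u ∧ (¬e)).
Before skip: on ∨ (c ∧ u ∧ (¬e))
Before e := ¬on: on ∨ (c ∧ u ∧ on)
Then branch requires on ∨ (flag ∧ u ∧ on); else branch requires flag ∨ (c ∧ e ∧ flag).
Before the if: ((¬c) → (on ∨ (flag ∧ u ∧ on))) ∧ (c → (flag ∨ (c ∧ e ∧ flag)))
Before on := flag → on: ((¬c) → ((flag → on) ∨ (flag ∧ u ∧ (flag → on)))) ∧ (c → (flag ∨ (c ∧ e ∧ flag)))
Answer: WP = ((¬c) → ((flag → on) ∨ (flag ∧ u ∧ (flag → on)))) ∧ (c → (flag ∨ (c ∧ e ∧ flag)))
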